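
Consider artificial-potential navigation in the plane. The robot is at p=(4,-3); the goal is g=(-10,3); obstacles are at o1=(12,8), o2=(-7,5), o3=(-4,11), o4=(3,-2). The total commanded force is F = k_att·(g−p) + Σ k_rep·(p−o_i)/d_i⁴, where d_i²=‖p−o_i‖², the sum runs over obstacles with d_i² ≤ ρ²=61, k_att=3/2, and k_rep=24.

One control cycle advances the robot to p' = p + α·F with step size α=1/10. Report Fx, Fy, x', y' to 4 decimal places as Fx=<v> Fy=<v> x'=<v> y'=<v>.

F_att = 3/2·(g−p) = 3/2·(-14,6) = (-21.0000,9.0000)
o1: d²=185 > ρ²=61 → inactive
o2: d²=185 > ρ²=61 → inactive
o3: d²=260 > ρ²=61 → inactive
o4: d²=2 ≤ ρ²=61; F_rep = 24·(1,-1)/2² = (6.0000,-6.0000)
F = F_att + ΣF_rep = (-15.0000,3.0000)
p' = p + 1/10·F = (2.5000,-2.7000)

Fx=-15.0000 Fy=3.0000 x'=2.5000 y'=-2.7000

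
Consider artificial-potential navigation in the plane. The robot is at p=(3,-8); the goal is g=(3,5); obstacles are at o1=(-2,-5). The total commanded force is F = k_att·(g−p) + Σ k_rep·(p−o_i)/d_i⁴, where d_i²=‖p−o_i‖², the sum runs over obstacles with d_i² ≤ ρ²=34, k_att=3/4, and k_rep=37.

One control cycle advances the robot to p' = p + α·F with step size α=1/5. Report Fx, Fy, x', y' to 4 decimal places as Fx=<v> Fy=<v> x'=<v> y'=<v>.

F_att = 3/4·(g−p) = 3/4·(0,13) = (0.0000,9.7500)
o1: d²=34 ≤ ρ²=34; F_rep = 37·(5,-3)/34² = (0.1600,-0.0960)
F = F_att + ΣF_rep = (0.1600,9.6540)
p' = p + 1/5·F = (3.0320,-6.0692)

Fx=0.1600 Fy=9.6540 x'=3.0320 y'=-6.0692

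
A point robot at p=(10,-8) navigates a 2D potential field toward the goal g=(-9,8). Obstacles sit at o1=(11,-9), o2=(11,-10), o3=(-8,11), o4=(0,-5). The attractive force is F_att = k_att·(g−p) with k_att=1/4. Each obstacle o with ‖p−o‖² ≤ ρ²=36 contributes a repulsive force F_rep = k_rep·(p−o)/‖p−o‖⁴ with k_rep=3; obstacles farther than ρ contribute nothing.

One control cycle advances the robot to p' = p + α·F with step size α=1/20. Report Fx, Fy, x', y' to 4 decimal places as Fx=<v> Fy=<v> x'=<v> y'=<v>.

F_att = 1/4·(g−p) = 1/4·(-19,16) = (-4.7500,4.0000)
o1: d²=2 ≤ ρ²=36; F_rep = 3·(-1,1)/2² = (-0.7500,0.7500)
o2: d²=5 ≤ ρ²=36; F_rep = 3·(-1,2)/5² = (-0.1200,0.2400)
o3: d²=685 > ρ²=36 → inactive
o4: d²=109 > ρ²=36 → inactive
F = F_att + ΣF_rep = (-5.6200,4.9900)
p' = p + 1/20·F = (9.7190,-7.7505)

Fx=-5.6200 Fy=4.9900 x'=9.7190 y'=-7.7505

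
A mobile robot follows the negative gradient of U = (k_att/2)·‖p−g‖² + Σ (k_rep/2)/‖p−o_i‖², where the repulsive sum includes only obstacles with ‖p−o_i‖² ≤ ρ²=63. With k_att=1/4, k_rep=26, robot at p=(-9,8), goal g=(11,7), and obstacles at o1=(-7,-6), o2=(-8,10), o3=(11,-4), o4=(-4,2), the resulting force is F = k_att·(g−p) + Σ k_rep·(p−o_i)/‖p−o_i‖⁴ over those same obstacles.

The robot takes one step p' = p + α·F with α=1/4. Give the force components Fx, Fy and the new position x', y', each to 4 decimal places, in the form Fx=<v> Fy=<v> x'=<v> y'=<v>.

Fx=3.9251 Fy=-2.2881 x'=-8.0187 y'=7.4280

F_att = 1/4·(g−p) = 1/4·(20,-1) = (5.0000,-0.2500)
o1: d²=200 > ρ²=63 → inactive
o2: d²=5 ≤ ρ²=63; F_rep = 26·(-1,-2)/5² = (-1.0400,-2.0800)
o3: d²=544 > ρ²=63 → inactive
o4: d²=61 ≤ ρ²=63; F_rep = 26·(-5,6)/61² = (-0.0349,0.0419)
F = F_att + ΣF_rep = (3.9251,-2.2881)
p' = p + 1/4·F = (-8.0187,7.4280)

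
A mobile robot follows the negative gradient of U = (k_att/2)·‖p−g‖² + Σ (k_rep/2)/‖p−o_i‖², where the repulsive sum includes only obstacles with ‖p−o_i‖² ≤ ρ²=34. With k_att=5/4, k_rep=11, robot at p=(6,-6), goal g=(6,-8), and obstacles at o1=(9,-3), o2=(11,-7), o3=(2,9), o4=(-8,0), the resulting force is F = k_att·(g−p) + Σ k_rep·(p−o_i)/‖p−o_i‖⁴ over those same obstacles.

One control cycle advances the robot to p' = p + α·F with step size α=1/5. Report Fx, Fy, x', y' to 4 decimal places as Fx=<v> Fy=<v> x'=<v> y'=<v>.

F_att = 5/4·(g−p) = 5/4·(0,-2) = (0.0000,-2.5000)
o1: d²=18 ≤ ρ²=34; F_rep = 11·(-3,-3)/18² = (-0.1019,-0.1019)
o2: d²=26 ≤ ρ²=34; F_rep = 11·(-5,1)/26² = (-0.0814,0.0163)
o3: d²=241 > ρ²=34 → inactive
o4: d²=232 > ρ²=34 → inactive
F = F_att + ΣF_rep = (-0.1832,-2.5856)
p' = p + 1/5·F = (5.9634,-6.5171)

Fx=-0.1832 Fy=-2.5856 x'=5.9634 y'=-6.5171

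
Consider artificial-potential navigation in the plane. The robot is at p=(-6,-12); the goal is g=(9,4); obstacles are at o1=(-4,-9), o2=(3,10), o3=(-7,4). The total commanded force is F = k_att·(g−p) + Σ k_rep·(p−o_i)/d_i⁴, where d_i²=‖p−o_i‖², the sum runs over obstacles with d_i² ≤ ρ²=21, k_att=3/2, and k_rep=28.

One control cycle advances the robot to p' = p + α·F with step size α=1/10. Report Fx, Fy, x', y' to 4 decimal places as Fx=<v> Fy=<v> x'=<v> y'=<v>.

F_att = 3/2·(g−p) = 3/2·(15,16) = (22.5000,24.0000)
o1: d²=13 ≤ ρ²=21; F_rep = 28·(-2,-3)/13² = (-0.3314,-0.4970)
o2: d²=565 > ρ²=21 → inactive
o3: d²=257 > ρ²=21 → inactive
F = F_att + ΣF_rep = (22.1686,23.5030)
p' = p + 1/10·F = (-3.7831,-9.6497)

Fx=22.1686 Fy=23.5030 x'=-3.7831 y'=-9.6497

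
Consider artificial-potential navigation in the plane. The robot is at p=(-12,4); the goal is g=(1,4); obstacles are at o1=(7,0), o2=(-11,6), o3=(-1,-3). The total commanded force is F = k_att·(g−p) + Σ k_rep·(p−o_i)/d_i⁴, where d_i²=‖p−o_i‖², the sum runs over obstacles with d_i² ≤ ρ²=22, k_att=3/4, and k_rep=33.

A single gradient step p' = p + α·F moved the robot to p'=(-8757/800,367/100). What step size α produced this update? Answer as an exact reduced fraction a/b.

α = 1/8

F_att = 3/4·(g−p) = 3/4·(13,0) = (9.7500,0.0000)
o1: d²=377 > ρ²=22 → inactive
o2: d²=5 ≤ ρ²=22; F_rep = 33·(-1,-2)/5² = (-1.3200,-2.6400)
o3: d²=170 > ρ²=22 → inactive
F = F_att + ΣF_rep = (8.4300,-2.6400)
Δp = p'−p = (1.0537,-0.3300); α = Δx/Fx = (843/800) / (843/100) = 1/8
check: Δy/Fy = (-33/100) / (-66/25) = 1/8 ✓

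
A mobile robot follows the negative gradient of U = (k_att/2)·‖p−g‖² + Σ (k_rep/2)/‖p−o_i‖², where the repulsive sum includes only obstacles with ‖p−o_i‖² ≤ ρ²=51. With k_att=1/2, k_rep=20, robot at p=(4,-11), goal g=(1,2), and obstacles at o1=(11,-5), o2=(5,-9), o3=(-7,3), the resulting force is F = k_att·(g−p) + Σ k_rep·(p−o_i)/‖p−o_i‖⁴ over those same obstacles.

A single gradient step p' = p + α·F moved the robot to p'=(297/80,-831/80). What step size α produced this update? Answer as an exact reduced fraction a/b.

α = 1/8

F_att = 1/2·(g−p) = 1/2·(-3,13) = (-1.5000,6.5000)
o1: d²=85 > ρ²=51 → inactive
o2: d²=5 ≤ ρ²=51; F_rep = 20·(-1,-2)/5² = (-0.8000,-1.6000)
o3: d²=317 > ρ²=51 → inactive
F = F_att + ΣF_rep = (-2.3000,4.9000)
Δp = p'−p = (-0.2875,0.6125); α = Δx/Fx = (-23/80) / (-23/10) = 1/8
check: Δy/Fy = (49/80) / (49/10) = 1/8 ✓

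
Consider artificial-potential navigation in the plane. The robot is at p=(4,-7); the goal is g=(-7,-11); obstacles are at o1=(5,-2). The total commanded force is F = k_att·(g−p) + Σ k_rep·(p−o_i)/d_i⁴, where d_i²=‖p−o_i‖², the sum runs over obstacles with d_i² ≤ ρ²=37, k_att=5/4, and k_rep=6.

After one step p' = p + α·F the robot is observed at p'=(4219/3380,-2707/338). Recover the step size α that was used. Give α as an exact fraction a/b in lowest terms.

α = 1/5

F_att = 5/4·(g−p) = 5/4·(-11,-4) = (-13.7500,-5.0000)
o1: d²=26 ≤ ρ²=37; F_rep = 6·(-1,-5)/26² = (-0.0089,-0.0444)
F = F_att + ΣF_rep = (-13.7589,-5.0444)
Δp = p'−p = (-2.7518,-1.0089); α = Δx/Fx = (-9301/3380) / (-9301/676) = 1/5
check: Δy/Fy = (-341/338) / (-1705/338) = 1/5 ✓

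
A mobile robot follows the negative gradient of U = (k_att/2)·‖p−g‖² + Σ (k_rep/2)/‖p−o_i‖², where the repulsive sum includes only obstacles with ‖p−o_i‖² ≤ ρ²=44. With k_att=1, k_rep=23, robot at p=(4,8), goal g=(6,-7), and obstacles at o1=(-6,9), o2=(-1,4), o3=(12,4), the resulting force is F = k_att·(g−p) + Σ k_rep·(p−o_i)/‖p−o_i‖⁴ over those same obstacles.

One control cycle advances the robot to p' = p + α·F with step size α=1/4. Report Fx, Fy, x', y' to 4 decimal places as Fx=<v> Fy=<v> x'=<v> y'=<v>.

Fx=2.0684 Fy=-14.9453 x'=4.5171 y'=4.2637

F_att = 1·(g−p) = 1·(2,-15) = (2.0000,-15.0000)
o1: d²=101 > ρ²=44 → inactive
o2: d²=41 ≤ ρ²=44; F_rep = 23·(5,4)/41² = (0.0684,0.0547)
o3: d²=80 > ρ²=44 → inactive
F = F_att + ΣF_rep = (2.0684,-14.9453)
p' = p + 1/4·F = (4.5171,4.2637)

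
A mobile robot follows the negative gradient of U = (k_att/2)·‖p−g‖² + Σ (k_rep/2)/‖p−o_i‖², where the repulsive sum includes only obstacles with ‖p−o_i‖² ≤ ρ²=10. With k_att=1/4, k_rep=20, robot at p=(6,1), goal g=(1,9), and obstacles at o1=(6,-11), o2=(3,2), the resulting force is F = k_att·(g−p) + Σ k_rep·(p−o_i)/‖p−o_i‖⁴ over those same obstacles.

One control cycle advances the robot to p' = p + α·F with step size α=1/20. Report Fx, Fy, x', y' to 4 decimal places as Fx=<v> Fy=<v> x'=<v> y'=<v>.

F_att = 1/4·(g−p) = 1/4·(-5,8) = (-1.2500,2.0000)
o1: d²=144 > ρ²=10 → inactive
o2: d²=10 ≤ ρ²=10; F_rep = 20·(3,-1)/10² = (0.6000,-0.2000)
F = F_att + ΣF_rep = (-0.6500,1.8000)
p' = p + 1/20·F = (5.9675,1.0900)

Fx=-0.6500 Fy=1.8000 x'=5.9675 y'=1.0900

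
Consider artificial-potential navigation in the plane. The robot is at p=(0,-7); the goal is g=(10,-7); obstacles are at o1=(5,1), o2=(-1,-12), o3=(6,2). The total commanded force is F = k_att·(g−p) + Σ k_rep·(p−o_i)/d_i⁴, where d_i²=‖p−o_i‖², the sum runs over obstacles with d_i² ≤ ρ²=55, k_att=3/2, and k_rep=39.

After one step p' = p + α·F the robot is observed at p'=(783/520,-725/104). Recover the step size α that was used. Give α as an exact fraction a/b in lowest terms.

F_att = 3/2·(g−p) = 3/2·(10,0) = (15.0000,0.0000)
o1: d²=89 > ρ²=55 → inactive
o2: d²=26 ≤ ρ²=55; F_rep = 39·(1,5)/26² = (0.0577,0.2885)
o3: d²=117 > ρ²=55 → inactive
F = F_att + ΣF_rep = (15.0577,0.2885)
Δp = p'−p = (1.5058,0.0288); α = Δx/Fx = (783/520) / (783/52) = 1/10
check: Δy/Fy = (3/104) / (15/52) = 1/10 ✓

α = 1/10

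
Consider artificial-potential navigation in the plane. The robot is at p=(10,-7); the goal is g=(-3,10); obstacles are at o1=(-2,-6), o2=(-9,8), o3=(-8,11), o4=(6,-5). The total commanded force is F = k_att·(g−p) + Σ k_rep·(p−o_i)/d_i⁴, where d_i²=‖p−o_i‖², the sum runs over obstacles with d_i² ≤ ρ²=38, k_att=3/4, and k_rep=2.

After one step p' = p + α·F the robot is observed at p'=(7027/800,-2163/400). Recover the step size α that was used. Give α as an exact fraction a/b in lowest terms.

F_att = 3/4·(g−p) = 3/4·(-13,17) = (-9.7500,12.7500)
o1: d²=145 > ρ²=38 → inactive
o2: d²=586 > ρ²=38 → inactive
o3: d²=648 > ρ²=38 → inactive
o4: d²=20 ≤ ρ²=38; F_rep = 2·(4,-2)/20² = (0.0200,-0.0100)
F = F_att + ΣF_rep = (-9.7300,12.7400)
Δp = p'−p = (-1.2163,1.5925); α = Δx/Fx = (-973/800) / (-973/100) = 1/8
check: Δy/Fy = (637/400) / (637/50) = 1/8 ✓

α = 1/8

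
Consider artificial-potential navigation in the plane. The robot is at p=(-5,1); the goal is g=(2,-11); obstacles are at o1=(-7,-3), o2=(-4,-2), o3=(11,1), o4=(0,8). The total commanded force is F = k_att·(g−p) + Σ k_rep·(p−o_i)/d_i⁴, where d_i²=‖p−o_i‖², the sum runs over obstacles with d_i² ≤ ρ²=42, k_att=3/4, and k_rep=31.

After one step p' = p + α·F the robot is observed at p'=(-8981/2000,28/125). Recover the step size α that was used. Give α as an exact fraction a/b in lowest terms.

F_att = 3/4·(g−p) = 3/4·(7,-12) = (5.2500,-9.0000)
o1: d²=20 ≤ ρ²=42; F_rep = 31·(2,4)/20² = (0.1550,0.3100)
o2: d²=10 ≤ ρ²=42; F_rep = 31·(-1,3)/10² = (-0.3100,0.9300)
o3: d²=256 > ρ²=42 → inactive
o4: d²=74 > ρ²=42 → inactive
F = F_att + ΣF_rep = (5.0950,-7.7600)
Δp = p'−p = (0.5095,-0.7760); α = Δx/Fx = (1019/2000) / (1019/200) = 1/10
check: Δy/Fy = (-97/125) / (-194/25) = 1/10 ✓

α = 1/10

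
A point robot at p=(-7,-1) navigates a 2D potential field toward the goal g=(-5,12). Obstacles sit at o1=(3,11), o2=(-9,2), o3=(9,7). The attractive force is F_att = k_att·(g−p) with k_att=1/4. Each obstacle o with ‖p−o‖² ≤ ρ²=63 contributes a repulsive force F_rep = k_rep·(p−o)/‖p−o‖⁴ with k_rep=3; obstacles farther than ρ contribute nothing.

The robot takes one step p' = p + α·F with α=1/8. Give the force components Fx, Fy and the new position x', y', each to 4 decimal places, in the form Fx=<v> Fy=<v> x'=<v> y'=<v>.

F_att = 1/4·(g−p) = 1/4·(2,13) = (0.5000,3.2500)
o1: d²=244 > ρ²=63 → inactive
o2: d²=13 ≤ ρ²=63; F_rep = 3·(2,-3)/13² = (0.0355,-0.0533)
o3: d²=320 > ρ²=63 → inactive
F = F_att + ΣF_rep = (0.5355,3.1967)
p' = p + 1/8·F = (-6.9331,-0.6004)

Fx=0.5355 Fy=3.1967 x'=-6.9331 y'=-0.6004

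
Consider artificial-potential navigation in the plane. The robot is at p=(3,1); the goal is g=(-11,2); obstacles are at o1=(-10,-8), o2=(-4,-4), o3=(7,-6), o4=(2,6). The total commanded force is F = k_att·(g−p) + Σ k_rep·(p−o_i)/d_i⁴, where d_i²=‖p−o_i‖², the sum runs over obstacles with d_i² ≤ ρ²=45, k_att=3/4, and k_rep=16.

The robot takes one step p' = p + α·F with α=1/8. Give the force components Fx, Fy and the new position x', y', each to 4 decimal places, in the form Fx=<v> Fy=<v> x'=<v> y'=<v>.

Fx=-10.4763 Fy=0.6317 x'=1.6905 y'=1.0790

F_att = 3/4·(g−p) = 3/4·(-14,1) = (-10.5000,0.7500)
o1: d²=250 > ρ²=45 → inactive
o2: d²=74 > ρ²=45 → inactive
o3: d²=65 > ρ²=45 → inactive
o4: d²=26 ≤ ρ²=45; F_rep = 16·(1,-5)/26² = (0.0237,-0.1183)
F = F_att + ΣF_rep = (-10.4763,0.6317)
p' = p + 1/8·F = (1.6905,1.0790)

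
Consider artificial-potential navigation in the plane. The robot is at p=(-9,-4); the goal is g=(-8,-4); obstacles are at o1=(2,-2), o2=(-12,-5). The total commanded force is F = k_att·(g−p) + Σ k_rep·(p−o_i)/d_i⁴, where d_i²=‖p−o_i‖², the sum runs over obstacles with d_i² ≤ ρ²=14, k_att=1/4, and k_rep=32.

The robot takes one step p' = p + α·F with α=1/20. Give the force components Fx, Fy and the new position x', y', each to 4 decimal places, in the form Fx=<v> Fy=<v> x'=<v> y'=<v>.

Fx=1.2100 Fy=0.3200 x'=-8.9395 y'=-3.9840

F_att = 1/4·(g−p) = 1/4·(1,0) = (0.2500,0.0000)
o1: d²=125 > ρ²=14 → inactive
o2: d²=10 ≤ ρ²=14; F_rep = 32·(3,1)/10² = (0.9600,0.3200)
F = F_att + ΣF_rep = (1.2100,0.3200)
p' = p + 1/20·F = (-8.9395,-3.9840)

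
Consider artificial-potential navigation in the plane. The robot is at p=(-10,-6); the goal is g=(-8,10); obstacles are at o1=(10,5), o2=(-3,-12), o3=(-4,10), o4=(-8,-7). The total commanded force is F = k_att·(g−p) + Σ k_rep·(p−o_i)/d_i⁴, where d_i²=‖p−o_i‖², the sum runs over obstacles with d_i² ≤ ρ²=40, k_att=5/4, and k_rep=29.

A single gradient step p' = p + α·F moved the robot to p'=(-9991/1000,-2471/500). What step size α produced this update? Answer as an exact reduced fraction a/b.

F_att = 5/4·(g−p) = 5/4·(2,16) = (2.5000,20.0000)
o1: d²=521 > ρ²=40 → inactive
o2: d²=85 > ρ²=40 → inactive
o3: d²=292 > ρ²=40 → inactive
o4: d²=5 ≤ ρ²=40; F_rep = 29·(-2,1)/5² = (-2.3200,1.1600)
F = F_att + ΣF_rep = (0.1800,21.1600)
Δp = p'−p = (0.0090,1.0580); α = Δx/Fx = (9/1000) / (9/50) = 1/20
check: Δy/Fy = (529/500) / (529/25) = 1/20 ✓

α = 1/20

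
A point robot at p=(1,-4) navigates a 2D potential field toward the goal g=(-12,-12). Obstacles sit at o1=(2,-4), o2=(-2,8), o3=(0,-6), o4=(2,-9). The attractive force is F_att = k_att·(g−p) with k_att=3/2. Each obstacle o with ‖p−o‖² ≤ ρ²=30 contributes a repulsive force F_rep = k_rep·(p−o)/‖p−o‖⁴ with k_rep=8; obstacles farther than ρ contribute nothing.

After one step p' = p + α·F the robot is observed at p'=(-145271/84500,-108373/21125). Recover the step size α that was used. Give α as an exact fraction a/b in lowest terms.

F_att = 3/2·(g−p) = 3/2·(-13,-8) = (-19.5000,-12.0000)
o1: d²=1 ≤ ρ²=30; F_rep = 8·(-1,0)/1² = (-8.0000,0.0000)
o2: d²=153 > ρ²=30 → inactive
o3: d²=5 ≤ ρ²=30; F_rep = 8·(1,2)/5² = (0.3200,0.6400)
o4: d²=26 ≤ ρ²=30; F_rep = 8·(-1,5)/26² = (-0.0118,0.0592)
F = F_att + ΣF_rep = (-27.1918,-11.3008)
Δp = p'−p = (-2.7192,-1.1301); α = Δx/Fx = (-229771/84500) / (-229771/8450) = 1/10
check: Δy/Fy = (-23873/21125) / (-47746/4225) = 1/10 ✓

α = 1/10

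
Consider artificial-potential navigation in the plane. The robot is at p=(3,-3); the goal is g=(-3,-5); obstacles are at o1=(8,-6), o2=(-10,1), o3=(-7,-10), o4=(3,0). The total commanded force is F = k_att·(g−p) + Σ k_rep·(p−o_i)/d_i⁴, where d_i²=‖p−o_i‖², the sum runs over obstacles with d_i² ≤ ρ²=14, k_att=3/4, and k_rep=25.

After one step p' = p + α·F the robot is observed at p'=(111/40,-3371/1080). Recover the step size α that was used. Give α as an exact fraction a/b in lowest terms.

α = 1/20

F_att = 3/4·(g−p) = 3/4·(-6,-2) = (-4.5000,-1.5000)
o1: d²=34 > ρ²=14 → inactive
o2: d²=185 > ρ²=14 → inactive
o3: d²=149 > ρ²=14 → inactive
o4: d²=9 ≤ ρ²=14; F_rep = 25·(0,-3)/9² = (0.0000,-0.9259)
F = F_att + ΣF_rep = (-4.5000,-2.4259)
Δp = p'−p = (-0.2250,-0.1213); α = Δx/Fx = (-9/40) / (-9/2) = 1/20
check: Δy/Fy = (-131/1080) / (-131/54) = 1/20 ✓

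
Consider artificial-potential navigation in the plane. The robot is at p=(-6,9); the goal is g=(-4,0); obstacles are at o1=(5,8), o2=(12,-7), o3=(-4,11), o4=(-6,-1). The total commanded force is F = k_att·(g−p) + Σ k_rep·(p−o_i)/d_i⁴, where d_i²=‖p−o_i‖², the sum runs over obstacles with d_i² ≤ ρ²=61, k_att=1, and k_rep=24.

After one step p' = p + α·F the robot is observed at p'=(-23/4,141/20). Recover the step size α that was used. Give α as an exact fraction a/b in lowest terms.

F_att = 1·(g−p) = 1·(2,-9) = (2.0000,-9.0000)
o1: d²=122 > ρ²=61 → inactive
o2: d²=580 > ρ²=61 → inactive
o3: d²=8 ≤ ρ²=61; F_rep = 24·(-2,-2)/8² = (-0.7500,-0.7500)
o4: d²=100 > ρ²=61 → inactive
F = F_att + ΣF_rep = (1.2500,-9.7500)
Δp = p'−p = (0.2500,-1.9500); α = Δx/Fx = (1/4) / (5/4) = 1/5
check: Δy/Fy = (-39/20) / (-39/4) = 1/5 ✓

α = 1/5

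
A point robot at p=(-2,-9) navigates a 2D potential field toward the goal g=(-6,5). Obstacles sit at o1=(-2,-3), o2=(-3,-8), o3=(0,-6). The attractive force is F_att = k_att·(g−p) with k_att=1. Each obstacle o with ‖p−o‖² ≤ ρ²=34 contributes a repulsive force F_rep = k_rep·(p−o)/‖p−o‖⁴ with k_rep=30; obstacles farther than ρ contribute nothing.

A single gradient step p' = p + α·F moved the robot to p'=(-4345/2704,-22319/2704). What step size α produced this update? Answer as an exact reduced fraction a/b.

F_att = 1·(g−p) = 1·(-4,14) = (-4.0000,14.0000)
o1: d²=36 > ρ²=34 → inactive
o2: d²=2 ≤ ρ²=34; F_rep = 30·(1,-1)/2² = (7.5000,-7.5000)
o3: d²=13 ≤ ρ²=34; F_rep = 30·(-2,-3)/13² = (-0.3550,-0.5325)
F = F_att + ΣF_rep = (3.1450,5.9675)
Δp = p'−p = (0.3931,0.7459); α = Δx/Fx = (1063/2704) / (1063/338) = 1/8
check: Δy/Fy = (2017/2704) / (2017/338) = 1/8 ✓

α = 1/8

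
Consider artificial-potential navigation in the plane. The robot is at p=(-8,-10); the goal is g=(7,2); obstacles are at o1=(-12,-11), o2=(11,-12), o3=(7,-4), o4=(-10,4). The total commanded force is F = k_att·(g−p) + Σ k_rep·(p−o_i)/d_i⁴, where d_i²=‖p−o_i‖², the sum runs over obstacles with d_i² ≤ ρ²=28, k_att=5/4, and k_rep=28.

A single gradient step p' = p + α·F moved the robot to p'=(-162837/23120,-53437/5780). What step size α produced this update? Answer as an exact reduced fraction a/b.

F_att = 5/4·(g−p) = 5/4·(15,12) = (18.7500,15.0000)
o1: d²=17 ≤ ρ²=28; F_rep = 28·(4,1)/17² = (0.3875,0.0969)
o2: d²=365 > ρ²=28 → inactive
o3: d²=261 > ρ²=28 → inactive
o4: d²=200 > ρ²=28 → inactive
F = F_att + ΣF_rep = (19.1375,15.0969)
Δp = p'−p = (0.9569,0.7548); α = Δx/Fx = (22123/23120) / (22123/1156) = 1/20
check: Δy/Fy = (4363/5780) / (4363/289) = 1/20 ✓

α = 1/20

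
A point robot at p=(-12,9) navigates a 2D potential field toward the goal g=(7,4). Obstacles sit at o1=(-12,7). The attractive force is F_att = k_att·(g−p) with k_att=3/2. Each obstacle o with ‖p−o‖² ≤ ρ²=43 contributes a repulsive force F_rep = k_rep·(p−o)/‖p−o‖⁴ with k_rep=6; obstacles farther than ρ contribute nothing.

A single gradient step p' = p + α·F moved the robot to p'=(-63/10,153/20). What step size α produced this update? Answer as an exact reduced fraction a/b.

F_att = 3/2·(g−p) = 3/2·(19,-5) = (28.5000,-7.5000)
o1: d²=4 ≤ ρ²=43; F_rep = 6·(0,2)/4² = (0.0000,0.7500)
F = F_att + ΣF_rep = (28.5000,-6.7500)
Δp = p'−p = (5.7000,-1.3500); α = Δx/Fx = (57/10) / (57/2) = 1/5
check: Δy/Fy = (-27/20) / (-27/4) = 1/5 ✓

α = 1/5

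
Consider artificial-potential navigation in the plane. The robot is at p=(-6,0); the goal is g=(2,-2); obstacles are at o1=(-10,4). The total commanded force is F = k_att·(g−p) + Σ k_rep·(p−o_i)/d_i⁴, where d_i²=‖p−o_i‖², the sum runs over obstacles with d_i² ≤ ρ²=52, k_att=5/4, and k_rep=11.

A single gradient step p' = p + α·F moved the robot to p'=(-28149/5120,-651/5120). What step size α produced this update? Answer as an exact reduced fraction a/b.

F_att = 5/4·(g−p) = 5/4·(8,-2) = (10.0000,-2.5000)
o1: d²=32 ≤ ρ²=52; F_rep = 11·(4,-4)/32² = (0.0430,-0.0430)
F = F_att + ΣF_rep = (10.0430,-2.5430)
Δp = p'−p = (0.5021,-0.1271); α = Δx/Fx = (2571/5120) / (2571/256) = 1/20
check: Δy/Fy = (-651/5120) / (-651/256) = 1/20 ✓

α = 1/20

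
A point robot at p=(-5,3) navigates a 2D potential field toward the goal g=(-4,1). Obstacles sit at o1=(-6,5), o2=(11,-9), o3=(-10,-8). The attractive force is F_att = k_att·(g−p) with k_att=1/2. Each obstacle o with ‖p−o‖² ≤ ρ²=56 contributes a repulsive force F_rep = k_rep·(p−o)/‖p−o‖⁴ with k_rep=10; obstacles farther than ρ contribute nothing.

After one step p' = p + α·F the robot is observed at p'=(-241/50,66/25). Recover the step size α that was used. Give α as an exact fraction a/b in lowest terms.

F_att = 1/2·(g−p) = 1/2·(1,-2) = (0.5000,-1.0000)
o1: d²=5 ≤ ρ²=56; F_rep = 10·(1,-2)/5² = (0.4000,-0.8000)
o2: d²=400 > ρ²=56 → inactive
o3: d²=146 > ρ²=56 → inactive
F = F_att + ΣF_rep = (0.9000,-1.8000)
Δp = p'−p = (0.1800,-0.3600); α = Δx/Fx = (9/50) / (9/10) = 1/5
check: Δy/Fy = (-9/25) / (-9/5) = 1/5 ✓

α = 1/5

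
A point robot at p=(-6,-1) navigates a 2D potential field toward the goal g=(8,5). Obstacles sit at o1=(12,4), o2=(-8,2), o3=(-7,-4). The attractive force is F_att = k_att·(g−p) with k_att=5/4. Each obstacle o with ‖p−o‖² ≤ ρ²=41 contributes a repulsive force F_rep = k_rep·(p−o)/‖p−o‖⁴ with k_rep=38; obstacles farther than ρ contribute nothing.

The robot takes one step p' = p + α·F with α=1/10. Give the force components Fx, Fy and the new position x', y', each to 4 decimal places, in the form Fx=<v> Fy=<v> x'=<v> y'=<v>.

Fx=18.3297 Fy=7.9654 x'=-4.1670 y'=-0.2035

F_att = 5/4·(g−p) = 5/4·(14,6) = (17.5000,7.5000)
o1: d²=349 > ρ²=41 → inactive
o2: d²=13 ≤ ρ²=41; F_rep = 38·(2,-3)/13² = (0.4497,-0.6746)
o3: d²=10 ≤ ρ²=41; F_rep = 38·(1,3)/10² = (0.3800,1.1400)
F = F_att + ΣF_rep = (18.3297,7.9654)
p' = p + 1/10·F = (-4.1670,-0.2035)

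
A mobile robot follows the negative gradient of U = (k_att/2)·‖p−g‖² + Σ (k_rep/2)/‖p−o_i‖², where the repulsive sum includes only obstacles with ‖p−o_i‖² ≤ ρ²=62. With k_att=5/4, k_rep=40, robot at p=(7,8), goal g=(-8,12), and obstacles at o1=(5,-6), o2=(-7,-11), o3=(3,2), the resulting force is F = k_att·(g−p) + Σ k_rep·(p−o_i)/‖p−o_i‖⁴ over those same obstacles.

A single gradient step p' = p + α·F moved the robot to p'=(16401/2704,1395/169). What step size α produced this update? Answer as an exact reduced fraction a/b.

F_att = 5/4·(g−p) = 5/4·(-15,4) = (-18.7500,5.0000)
o1: d²=200 > ρ²=62 → inactive
o2: d²=557 > ρ²=62 → inactive
o3: d²=52 ≤ ρ²=62; F_rep = 40·(4,6)/52² = (0.0592,0.0888)
F = F_att + ΣF_rep = (-18.6908,5.0888)
Δp = p'−p = (-0.9345,0.2544); α = Δx/Fx = (-2527/2704) / (-12635/676) = 1/20
check: Δy/Fy = (43/169) / (860/169) = 1/20 ✓

α = 1/20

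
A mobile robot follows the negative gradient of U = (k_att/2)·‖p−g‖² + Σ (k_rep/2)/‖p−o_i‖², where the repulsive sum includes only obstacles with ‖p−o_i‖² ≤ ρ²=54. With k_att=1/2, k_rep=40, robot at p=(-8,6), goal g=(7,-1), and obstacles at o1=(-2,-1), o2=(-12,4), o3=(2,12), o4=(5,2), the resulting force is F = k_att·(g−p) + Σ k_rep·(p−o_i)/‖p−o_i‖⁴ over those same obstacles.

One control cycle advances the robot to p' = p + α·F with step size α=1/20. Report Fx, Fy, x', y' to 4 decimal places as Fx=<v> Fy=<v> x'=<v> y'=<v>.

Fx=7.9000 Fy=-3.3000 x'=-7.6050 y'=5.8350

F_att = 1/2·(g−p) = 1/2·(15,-7) = (7.5000,-3.5000)
o1: d²=85 > ρ²=54 → inactive
o2: d²=20 ≤ ρ²=54; F_rep = 40·(4,2)/20² = (0.4000,0.2000)
o3: d²=136 > ρ²=54 → inactive
o4: d²=185 > ρ²=54 → inactive
F = F_att + ΣF_rep = (7.9000,-3.3000)
p' = p + 1/20·F = (-7.6050,5.8350)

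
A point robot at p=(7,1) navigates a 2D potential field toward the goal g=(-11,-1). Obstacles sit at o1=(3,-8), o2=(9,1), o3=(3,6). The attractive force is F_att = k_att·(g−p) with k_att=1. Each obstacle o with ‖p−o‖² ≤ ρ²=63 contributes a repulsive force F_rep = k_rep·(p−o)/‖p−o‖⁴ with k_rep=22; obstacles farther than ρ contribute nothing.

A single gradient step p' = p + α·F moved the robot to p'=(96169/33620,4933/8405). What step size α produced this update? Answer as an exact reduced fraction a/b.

α = 1/5

F_att = 1·(g−p) = 1·(-18,-2) = (-18.0000,-2.0000)
o1: d²=97 > ρ²=63 → inactive
o2: d²=4 ≤ ρ²=63; F_rep = 22·(-2,0)/4² = (-2.7500,0.0000)
o3: d²=41 ≤ ρ²=63; F_rep = 22·(4,-5)/41² = (0.0523,-0.0654)
F = F_att + ΣF_rep = (-20.6977,-2.0654)
Δp = p'−p = (-4.1395,-0.4131); α = Δx/Fx = (-139171/33620) / (-139171/6724) = 1/5
check: Δy/Fy = (-3472/8405) / (-3472/1681) = 1/5 ✓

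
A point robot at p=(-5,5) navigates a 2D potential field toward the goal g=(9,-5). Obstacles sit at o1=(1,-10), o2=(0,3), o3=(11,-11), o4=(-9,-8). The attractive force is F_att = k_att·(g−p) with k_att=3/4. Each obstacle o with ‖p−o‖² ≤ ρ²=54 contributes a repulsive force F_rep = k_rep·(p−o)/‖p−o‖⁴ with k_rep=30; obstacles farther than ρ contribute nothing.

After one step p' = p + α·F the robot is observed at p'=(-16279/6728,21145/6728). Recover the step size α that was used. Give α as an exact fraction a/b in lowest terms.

F_att = 3/4·(g−p) = 3/4·(14,-10) = (10.5000,-7.5000)
o1: d²=261 > ρ²=54 → inactive
o2: d²=29 ≤ ρ²=54; F_rep = 30·(-5,2)/29² = (-0.1784,0.0713)
o3: d²=512 > ρ²=54 → inactive
o4: d²=185 > ρ²=54 → inactive
F = F_att + ΣF_rep = (10.3216,-7.4287)
Δp = p'−p = (2.5804,-1.8572); α = Δx/Fx = (17361/6728) / (17361/1682) = 1/4
check: Δy/Fy = (-12495/6728) / (-12495/1682) = 1/4 ✓

α = 1/4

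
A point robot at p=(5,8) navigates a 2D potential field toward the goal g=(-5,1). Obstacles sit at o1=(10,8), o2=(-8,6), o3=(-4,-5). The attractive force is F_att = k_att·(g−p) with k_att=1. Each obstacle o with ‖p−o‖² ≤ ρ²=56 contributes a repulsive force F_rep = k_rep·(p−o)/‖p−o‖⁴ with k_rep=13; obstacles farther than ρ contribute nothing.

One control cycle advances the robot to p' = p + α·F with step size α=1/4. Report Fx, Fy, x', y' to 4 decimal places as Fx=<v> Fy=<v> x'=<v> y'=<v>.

Fx=-10.1040 Fy=-7.0000 x'=2.4740 y'=6.2500

F_att = 1·(g−p) = 1·(-10,-7) = (-10.0000,-7.0000)
o1: d²=25 ≤ ρ²=56; F_rep = 13·(-5,0)/25² = (-0.1040,0.0000)
o2: d²=173 > ρ²=56 → inactive
o3: d²=250 > ρ²=56 → inactive
F = F_att + ΣF_rep = (-10.1040,-7.0000)
p' = p + 1/4·F = (2.4740,6.2500)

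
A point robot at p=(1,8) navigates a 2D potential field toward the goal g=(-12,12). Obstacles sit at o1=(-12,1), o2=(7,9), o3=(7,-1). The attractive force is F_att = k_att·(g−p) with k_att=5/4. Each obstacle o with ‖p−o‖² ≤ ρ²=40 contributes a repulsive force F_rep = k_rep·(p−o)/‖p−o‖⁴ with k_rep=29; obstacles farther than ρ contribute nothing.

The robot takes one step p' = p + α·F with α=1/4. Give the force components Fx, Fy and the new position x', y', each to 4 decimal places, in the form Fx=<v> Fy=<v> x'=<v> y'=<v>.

Fx=-16.3771 Fy=4.9788 x'=-3.0943 y'=9.2447

F_att = 5/4·(g−p) = 5/4·(-13,4) = (-16.2500,5.0000)
o1: d²=218 > ρ²=40 → inactive
o2: d²=37 ≤ ρ²=40; F_rep = 29·(-6,-1)/37² = (-0.1271,-0.0212)
o3: d²=117 > ρ²=40 → inactive
F = F_att + ΣF_rep = (-16.3771,4.9788)
p' = p + 1/4·F = (-3.0943,9.2447)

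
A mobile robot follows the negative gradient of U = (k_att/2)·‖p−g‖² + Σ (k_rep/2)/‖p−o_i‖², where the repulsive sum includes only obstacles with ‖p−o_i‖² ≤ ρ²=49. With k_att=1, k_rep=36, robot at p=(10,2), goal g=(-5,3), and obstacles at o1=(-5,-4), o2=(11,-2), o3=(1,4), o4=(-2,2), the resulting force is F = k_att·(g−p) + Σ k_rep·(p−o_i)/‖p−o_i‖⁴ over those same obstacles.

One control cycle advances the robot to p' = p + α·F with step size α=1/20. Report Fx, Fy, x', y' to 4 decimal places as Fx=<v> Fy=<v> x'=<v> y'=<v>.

F_att = 1·(g−p) = 1·(-15,1) = (-15.0000,1.0000)
o1: d²=261 > ρ²=49 → inactive
o2: d²=17 ≤ ρ²=49; F_rep = 36·(-1,4)/17² = (-0.1246,0.4983)
o3: d²=85 > ρ²=49 → inactive
o4: d²=144 > ρ²=49 → inactive
F = F_att + ΣF_rep = (-15.1246,1.4983)
p' = p + 1/20·F = (9.2438,2.0749)

Fx=-15.1246 Fy=1.4983 x'=9.2438 y'=2.0749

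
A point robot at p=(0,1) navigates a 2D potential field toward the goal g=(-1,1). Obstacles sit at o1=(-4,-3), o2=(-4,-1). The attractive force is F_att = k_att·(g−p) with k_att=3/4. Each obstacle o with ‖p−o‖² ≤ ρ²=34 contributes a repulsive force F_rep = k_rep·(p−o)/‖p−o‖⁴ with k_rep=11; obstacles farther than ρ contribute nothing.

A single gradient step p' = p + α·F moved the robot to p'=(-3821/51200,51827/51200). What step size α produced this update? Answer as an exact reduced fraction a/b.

α = 1/8

F_att = 3/4·(g−p) = 3/4·(-1,0) = (-0.7500,0.0000)
o1: d²=32 ≤ ρ²=34; F_rep = 11·(4,4)/32² = (0.0430,0.0430)
o2: d²=20 ≤ ρ²=34; F_rep = 11·(4,2)/20² = (0.1100,0.0550)
F = F_att + ΣF_rep = (-0.5970,0.0980)
Δp = p'−p = (-0.0746,0.0122); α = Δx/Fx = (-3821/51200) / (-3821/6400) = 1/8
check: Δy/Fy = (627/51200) / (627/6400) = 1/8 ✓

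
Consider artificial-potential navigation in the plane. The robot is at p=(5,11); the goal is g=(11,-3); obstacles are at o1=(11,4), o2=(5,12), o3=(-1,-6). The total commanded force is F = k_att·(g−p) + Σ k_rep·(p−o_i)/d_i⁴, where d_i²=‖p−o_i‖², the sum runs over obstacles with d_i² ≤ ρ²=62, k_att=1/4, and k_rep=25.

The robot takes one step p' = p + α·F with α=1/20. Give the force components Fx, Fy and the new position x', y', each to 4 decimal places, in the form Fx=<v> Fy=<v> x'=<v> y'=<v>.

Fx=1.5000 Fy=-28.5000 x'=5.0750 y'=9.5750

F_att = 1/4·(g−p) = 1/4·(6,-14) = (1.5000,-3.5000)
o1: d²=85 > ρ²=62 → inactive
o2: d²=1 ≤ ρ²=62; F_rep = 25·(0,-1)/1² = (0.0000,-25.0000)
o3: d²=325 > ρ²=62 → inactive
F = F_att + ΣF_rep = (1.5000,-28.5000)
p' = p + 1/20·F = (5.0750,9.5750)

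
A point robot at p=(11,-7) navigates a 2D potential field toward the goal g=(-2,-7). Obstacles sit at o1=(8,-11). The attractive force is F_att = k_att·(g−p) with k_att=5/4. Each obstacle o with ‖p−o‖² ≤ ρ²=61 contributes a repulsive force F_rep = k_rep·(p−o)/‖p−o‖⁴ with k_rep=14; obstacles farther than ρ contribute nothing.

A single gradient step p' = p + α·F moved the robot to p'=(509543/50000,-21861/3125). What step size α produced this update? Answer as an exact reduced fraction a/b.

α = 1/20

F_att = 5/4·(g−p) = 5/4·(-13,0) = (-16.2500,0.0000)
o1: d²=25 ≤ ρ²=61; F_rep = 14·(3,4)/25² = (0.0672,0.0896)
F = F_att + ΣF_rep = (-16.1828,0.0896)
Δp = p'−p = (-0.8091,0.0045); α = Δx/Fx = (-40457/50000) / (-40457/2500) = 1/20
check: Δy/Fy = (14/3125) / (56/625) = 1/20 ✓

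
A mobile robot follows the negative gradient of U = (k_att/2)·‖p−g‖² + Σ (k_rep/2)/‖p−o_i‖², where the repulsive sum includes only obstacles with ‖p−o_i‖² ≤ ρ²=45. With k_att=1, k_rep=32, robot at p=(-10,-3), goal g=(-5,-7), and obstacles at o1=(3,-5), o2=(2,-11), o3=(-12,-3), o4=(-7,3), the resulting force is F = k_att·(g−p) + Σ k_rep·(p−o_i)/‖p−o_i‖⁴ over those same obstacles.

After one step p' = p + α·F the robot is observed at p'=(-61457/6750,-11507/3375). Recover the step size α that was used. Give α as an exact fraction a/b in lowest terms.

α = 1/10

F_att = 1·(g−p) = 1·(5,-4) = (5.0000,-4.0000)
o1: d²=173 > ρ²=45 → inactive
o2: d²=208 > ρ²=45 → inactive
o3: d²=4 ≤ ρ²=45; F_rep = 32·(2,0)/4² = (4.0000,0.0000)
o4: d²=45 ≤ ρ²=45; F_rep = 32·(-3,-6)/45² = (-0.0474,-0.0948)
F = F_att + ΣF_rep = (8.9526,-4.0948)
Δp = p'−p = (0.8953,-0.4095); α = Δx/Fx = (6043/6750) / (6043/675) = 1/10
check: Δy/Fy = (-1382/3375) / (-2764/675) = 1/10 ✓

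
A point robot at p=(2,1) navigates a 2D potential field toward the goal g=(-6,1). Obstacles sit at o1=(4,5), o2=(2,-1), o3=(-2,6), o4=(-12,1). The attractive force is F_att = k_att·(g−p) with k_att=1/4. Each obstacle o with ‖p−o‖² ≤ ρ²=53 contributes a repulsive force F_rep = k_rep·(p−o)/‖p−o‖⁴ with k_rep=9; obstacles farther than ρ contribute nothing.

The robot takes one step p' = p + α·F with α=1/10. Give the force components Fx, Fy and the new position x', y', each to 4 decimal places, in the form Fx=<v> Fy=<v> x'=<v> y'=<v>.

Fx=-2.0236 Fy=1.0082 x'=1.7976 y'=1.1008

F_att = 1/4·(g−p) = 1/4·(-8,0) = (-2.0000,0.0000)
o1: d²=20 ≤ ρ²=53; F_rep = 9·(-2,-4)/20² = (-0.0450,-0.0900)
o2: d²=4 ≤ ρ²=53; F_rep = 9·(0,2)/4² = (0.0000,1.1250)
o3: d²=41 ≤ ρ²=53; F_rep = 9·(4,-5)/41² = (0.0214,-0.0268)
o4: d²=196 > ρ²=53 → inactive
F = F_att + ΣF_rep = (-2.0236,1.0082)
p' = p + 1/10·F = (1.7976,1.1008)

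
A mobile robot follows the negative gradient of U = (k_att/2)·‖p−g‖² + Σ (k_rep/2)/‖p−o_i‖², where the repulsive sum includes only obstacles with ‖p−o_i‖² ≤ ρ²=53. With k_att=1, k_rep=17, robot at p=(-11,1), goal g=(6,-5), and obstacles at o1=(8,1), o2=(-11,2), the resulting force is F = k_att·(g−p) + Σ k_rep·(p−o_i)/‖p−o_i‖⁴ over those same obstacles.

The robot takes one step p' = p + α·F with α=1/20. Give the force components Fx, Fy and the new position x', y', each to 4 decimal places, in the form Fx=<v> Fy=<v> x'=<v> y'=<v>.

F_att = 1·(g−p) = 1·(17,-6) = (17.0000,-6.0000)
o1: d²=361 > ρ²=53 → inactive
o2: d²=1 ≤ ρ²=53; F_rep = 17·(0,-1)/1² = (0.0000,-17.0000)
F = F_att + ΣF_rep = (17.0000,-23.0000)
p' = p + 1/20·F = (-10.1500,-0.1500)

Fx=17.0000 Fy=-23.0000 x'=-10.1500 y'=-0.1500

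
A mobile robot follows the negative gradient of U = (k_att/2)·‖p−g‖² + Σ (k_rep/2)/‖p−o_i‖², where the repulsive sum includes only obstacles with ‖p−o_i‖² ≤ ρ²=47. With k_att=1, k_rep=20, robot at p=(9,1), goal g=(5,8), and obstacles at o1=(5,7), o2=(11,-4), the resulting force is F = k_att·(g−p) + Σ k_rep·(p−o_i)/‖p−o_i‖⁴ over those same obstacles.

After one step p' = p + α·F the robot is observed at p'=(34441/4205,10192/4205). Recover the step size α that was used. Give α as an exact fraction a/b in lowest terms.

F_att = 1·(g−p) = 1·(-4,7) = (-4.0000,7.0000)
o1: d²=52 > ρ²=47 → inactive
o2: d²=29 ≤ ρ²=47; F_rep = 20·(-2,5)/29² = (-0.0476,0.1189)
F = F_att + ΣF_rep = (-4.0476,7.1189)
Δp = p'−p = (-0.8095,1.4238); α = Δx/Fx = (-3404/4205) / (-3404/841) = 1/5
check: Δy/Fy = (5987/4205) / (5987/841) = 1/5 ✓

α = 1/5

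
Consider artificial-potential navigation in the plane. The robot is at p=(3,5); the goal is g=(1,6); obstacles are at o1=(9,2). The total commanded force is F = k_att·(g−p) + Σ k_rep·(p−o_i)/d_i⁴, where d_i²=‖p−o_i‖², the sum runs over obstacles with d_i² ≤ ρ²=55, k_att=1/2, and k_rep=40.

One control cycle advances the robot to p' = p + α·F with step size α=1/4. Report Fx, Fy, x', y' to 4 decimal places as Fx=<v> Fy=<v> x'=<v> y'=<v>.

Fx=-1.1185 Fy=0.5593 x'=2.7204 y'=5.1398

F_att = 1/2·(g−p) = 1/2·(-2,1) = (-1.0000,0.5000)
o1: d²=45 ≤ ρ²=55; F_rep = 40·(-6,3)/45² = (-0.1185,0.0593)
F = F_att + ΣF_rep = (-1.1185,0.5593)
p' = p + 1/4·F = (2.7204,5.1398)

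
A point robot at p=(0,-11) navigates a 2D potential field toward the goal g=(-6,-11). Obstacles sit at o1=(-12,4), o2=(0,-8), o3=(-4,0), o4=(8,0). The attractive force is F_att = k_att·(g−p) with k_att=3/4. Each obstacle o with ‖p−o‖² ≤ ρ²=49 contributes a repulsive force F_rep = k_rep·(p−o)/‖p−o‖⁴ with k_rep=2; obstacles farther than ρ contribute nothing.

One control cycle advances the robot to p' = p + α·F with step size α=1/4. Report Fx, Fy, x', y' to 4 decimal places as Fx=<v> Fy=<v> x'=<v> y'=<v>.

Fx=-4.5000 Fy=-0.0741 x'=-1.1250 y'=-11.0185

F_att = 3/4·(g−p) = 3/4·(-6,0) = (-4.5000,0.0000)
o1: d²=369 > ρ²=49 → inactive
o2: d²=9 ≤ ρ²=49; F_rep = 2·(0,-3)/9² = (0.0000,-0.0741)
o3: d²=137 > ρ²=49 → inactive
o4: d²=185 > ρ²=49 → inactive
F = F_att + ΣF_rep = (-4.5000,-0.0741)
p' = p + 1/4·F = (-1.1250,-11.0185)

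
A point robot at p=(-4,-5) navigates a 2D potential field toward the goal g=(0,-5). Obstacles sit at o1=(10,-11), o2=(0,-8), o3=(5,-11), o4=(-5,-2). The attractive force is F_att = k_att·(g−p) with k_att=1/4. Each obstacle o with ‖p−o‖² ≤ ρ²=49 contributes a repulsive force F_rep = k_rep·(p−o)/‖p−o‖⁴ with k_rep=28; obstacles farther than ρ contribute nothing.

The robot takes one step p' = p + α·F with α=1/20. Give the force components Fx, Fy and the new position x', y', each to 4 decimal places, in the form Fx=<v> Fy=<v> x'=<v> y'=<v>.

Fx=1.1008 Fy=-0.7056 x'=-3.9450 y'=-5.0353

F_att = 1/4·(g−p) = 1/4·(4,0) = (1.0000,0.0000)
o1: d²=232 > ρ²=49 → inactive
o2: d²=25 ≤ ρ²=49; F_rep = 28·(-4,3)/25² = (-0.1792,0.1344)
o3: d²=117 > ρ²=49 → inactive
o4: d²=10 ≤ ρ²=49; F_rep = 28·(1,-3)/10² = (0.2800,-0.8400)
F = F_att + ΣF_rep = (1.1008,-0.7056)
p' = p + 1/20·F = (-3.9450,-5.0353)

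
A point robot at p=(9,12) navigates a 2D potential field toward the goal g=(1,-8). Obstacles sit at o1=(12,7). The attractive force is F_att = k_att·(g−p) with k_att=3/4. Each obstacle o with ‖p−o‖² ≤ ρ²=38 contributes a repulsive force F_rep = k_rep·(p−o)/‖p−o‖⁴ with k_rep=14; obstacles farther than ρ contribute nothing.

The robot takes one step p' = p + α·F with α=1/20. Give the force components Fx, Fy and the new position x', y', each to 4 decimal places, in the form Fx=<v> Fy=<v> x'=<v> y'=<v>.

Fx=-6.0363 Fy=-14.9394 x'=8.6982 y'=11.2530

F_att = 3/4·(g−p) = 3/4·(-8,-20) = (-6.0000,-15.0000)
o1: d²=34 ≤ ρ²=38; F_rep = 14·(-3,5)/34² = (-0.0363,0.0606)
F = F_att + ΣF_rep = (-6.0363,-14.9394)
p' = p + 1/20·F = (8.6982,11.2530)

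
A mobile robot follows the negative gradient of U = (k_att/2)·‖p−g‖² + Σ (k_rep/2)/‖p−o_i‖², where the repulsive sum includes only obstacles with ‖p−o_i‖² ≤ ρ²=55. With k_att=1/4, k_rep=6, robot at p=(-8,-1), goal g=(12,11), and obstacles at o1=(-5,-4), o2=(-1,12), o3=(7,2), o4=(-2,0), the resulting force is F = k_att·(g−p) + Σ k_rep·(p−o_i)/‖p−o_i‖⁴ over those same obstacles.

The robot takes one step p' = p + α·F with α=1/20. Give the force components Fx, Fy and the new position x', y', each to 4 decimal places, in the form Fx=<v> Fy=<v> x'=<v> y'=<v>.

Fx=4.9181 Fy=3.0512 x'=-7.7541 y'=-0.8474

F_att = 1/4·(g−p) = 1/4·(20,12) = (5.0000,3.0000)
o1: d²=18 ≤ ρ²=55; F_rep = 6·(-3,3)/18² = (-0.0556,0.0556)
o2: d²=218 > ρ²=55 → inactive
o3: d²=234 > ρ²=55 → inactive
o4: d²=37 ≤ ρ²=55; F_rep = 6·(-6,-1)/37² = (-0.0263,-0.0044)
F = F_att + ΣF_rep = (4.9181,3.0512)
p' = p + 1/20·F = (-7.7541,-0.8474)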